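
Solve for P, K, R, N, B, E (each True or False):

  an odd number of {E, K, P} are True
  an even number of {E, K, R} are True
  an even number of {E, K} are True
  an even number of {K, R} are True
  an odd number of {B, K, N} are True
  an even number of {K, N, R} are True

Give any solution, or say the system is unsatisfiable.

P: True; K: False; R: False; N: False; B: True; E: False

{E, K, P}: 1 true → odd ✓
{E, K, R}: 0 true → even ✓
{E, K}: 0 true → even ✓
{K, R}: 0 true → even ✓
{B, K, N}: 1 true → odd ✓
{K, N, R}: 0 true → even ✓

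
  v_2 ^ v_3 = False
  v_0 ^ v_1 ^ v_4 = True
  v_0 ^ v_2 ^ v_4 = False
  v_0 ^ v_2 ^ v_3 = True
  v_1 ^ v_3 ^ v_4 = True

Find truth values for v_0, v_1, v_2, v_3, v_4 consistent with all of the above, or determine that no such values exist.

v_0 = True; v_1 = False; v_2 = True; v_3 = True; v_4 = False

v_2 ^ v_3 = T ^ T = False ✓
v_0 ^ v_1 ^ v_4 = T ^ F ^ F = True ✓
v_0 ^ v_2 ^ v_4 = T ^ T ^ F = False ✓
v_0 ^ v_2 ^ v_3 = T ^ T ^ T = True ✓
v_1 ^ v_3 ^ v_4 = F ^ T ^ F = True ✓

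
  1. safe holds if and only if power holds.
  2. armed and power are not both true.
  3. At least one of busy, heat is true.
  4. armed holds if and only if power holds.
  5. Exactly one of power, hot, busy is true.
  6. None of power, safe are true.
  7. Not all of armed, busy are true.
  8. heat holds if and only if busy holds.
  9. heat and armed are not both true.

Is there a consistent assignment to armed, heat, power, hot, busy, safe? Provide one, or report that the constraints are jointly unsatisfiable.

armed: False, heat: True, power: False, hot: False, busy: True, safe: False

  (1) safe=F, power=F — same ✓
  (2) armed=F, power=F — not both ✓
  (3) {busy, heat}: 2 true — at least one ✓
  (4) armed=F, power=F — same ✓
  (5) {power, hot, busy}: 1 true — exactly one ✓
  (6) {power, safe}: 0 true — none ✓
  (7) {armed, busy}: 1/2 true — not all ✓
  (8) heat=T, busy=T — same ✓
  (9) heat=T, armed=F — not both ✓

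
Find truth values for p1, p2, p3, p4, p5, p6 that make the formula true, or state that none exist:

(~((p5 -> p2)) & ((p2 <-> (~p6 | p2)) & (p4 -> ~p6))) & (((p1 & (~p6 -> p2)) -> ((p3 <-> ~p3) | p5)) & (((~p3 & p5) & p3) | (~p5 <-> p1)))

p1 = False; p2 = False; p3 = False; p4 = False; p5 = True; p6 = True

  ~((p5 -> p2)) & ((p2 <-> (~p6 | p2)) & (p4 -> ~p6)) = True
    ~((p5 -> p2)) = True
      p5 -> p2 = False
    (p2 <-> (~p6 | p2)) & (p4 -> ~p6) = True
      p2 <-> (~p6 | p2) = True
        ~p6 | p2 = False
          ~p6 = False
      p4 -> ~p6 = True
        ~p6 = False
  ((p1 & (~p6 -> p2)) -> ((p3 <-> ~p3) | p5)) & (((~p3 & p5) & p3) | (~p5 <-> p1)) = True
    (p1 & (~p6 -> p2)) -> ((p3 <-> ~p3) | p5) = True
      p1 & (~p6 -> p2) = False
        ~p6 -> p2 = True
          ~p6 = False
      (p3 <-> ~p3) | p5 = True
        p3 <-> ~p3 = False
          ~p3 = True
    ((~p3 & p5) & p3) | (~p5 <-> p1) = True
      (~p3 & p5) & p3 = False
        ~p3 & p5 = True
          ~p3 = True
      ~p5 <-> p1 = True
        ~p5 = False
Both conjuncts True, so the formula holds.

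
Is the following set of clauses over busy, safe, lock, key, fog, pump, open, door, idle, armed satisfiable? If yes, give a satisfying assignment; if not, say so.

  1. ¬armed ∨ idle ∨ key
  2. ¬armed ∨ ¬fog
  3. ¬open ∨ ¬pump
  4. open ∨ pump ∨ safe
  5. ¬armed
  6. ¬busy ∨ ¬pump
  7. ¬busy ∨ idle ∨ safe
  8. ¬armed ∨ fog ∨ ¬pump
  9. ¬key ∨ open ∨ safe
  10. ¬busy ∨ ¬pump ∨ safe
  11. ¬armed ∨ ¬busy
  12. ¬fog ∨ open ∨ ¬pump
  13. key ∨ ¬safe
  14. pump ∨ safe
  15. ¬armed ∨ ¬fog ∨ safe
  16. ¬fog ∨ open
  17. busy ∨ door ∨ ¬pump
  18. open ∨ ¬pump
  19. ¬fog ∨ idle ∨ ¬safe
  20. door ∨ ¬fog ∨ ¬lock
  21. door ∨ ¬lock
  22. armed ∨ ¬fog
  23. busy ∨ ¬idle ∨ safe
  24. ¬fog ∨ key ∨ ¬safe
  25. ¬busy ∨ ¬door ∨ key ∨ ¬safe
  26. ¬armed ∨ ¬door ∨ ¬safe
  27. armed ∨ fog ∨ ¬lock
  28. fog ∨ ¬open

Unit clause (¬armed) forces armed = False.
In (armed ∨ ¬fog) only ¬fog is left, so fog = False.
In (armed ∨ fog ∨ ¬lock) only ¬lock is left, so lock = False.
In (fog ∨ ¬open) only ¬open is left, so open = False.
In (open ∨ ¬pump) only ¬pump is left, so pump = False.
In (open ∨ pump ∨ safe) only safe is left, so safe = True.
In (key ∨ ¬safe) only key is left, so key = True.
Set busy = False.
Set door = True.
Set idle = False.
All clauses satisfied.

busy = False; safe = True; lock = False; key = True; fog = False; pump = False; open = False; door = True; idle = False; armed = False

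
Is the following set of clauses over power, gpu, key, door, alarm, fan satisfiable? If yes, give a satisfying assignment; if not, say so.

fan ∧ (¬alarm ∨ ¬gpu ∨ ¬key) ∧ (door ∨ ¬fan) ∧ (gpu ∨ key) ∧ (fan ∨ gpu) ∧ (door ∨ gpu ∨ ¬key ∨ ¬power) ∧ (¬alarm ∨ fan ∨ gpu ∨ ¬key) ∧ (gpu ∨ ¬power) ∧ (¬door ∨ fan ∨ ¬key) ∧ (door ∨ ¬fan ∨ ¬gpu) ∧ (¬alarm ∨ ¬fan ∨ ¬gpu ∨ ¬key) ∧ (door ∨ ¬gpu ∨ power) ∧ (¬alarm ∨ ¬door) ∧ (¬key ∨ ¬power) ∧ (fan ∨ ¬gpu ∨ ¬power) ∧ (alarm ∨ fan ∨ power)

Unit clause (fan) forces fan = True.
In (door ∨ ¬fan) only door is left, so door = True.
In (¬alarm ∨ ¬door) only ¬alarm is left, so alarm = False.
Set power = True.
  then (gpu ∨ ¬power) forces gpu = True.
  then (¬key ∨ ¬power) forces key = False.
All clauses satisfied.

power = True, gpu = True, key = False, door = True, alarm = False, fan = True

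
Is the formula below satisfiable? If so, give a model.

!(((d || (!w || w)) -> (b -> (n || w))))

d=F, b=T, n=F, w=F

  !(((d || (!w || w)) -> (b -> (n || w)))) = True
    (d || (!w || w)) -> (b -> (n || w)) = False
      d || (!w || w) = True
        !w || w = True
          !w = True
      b -> (n || w) = False
        n || w = False
The formula evaluates to True.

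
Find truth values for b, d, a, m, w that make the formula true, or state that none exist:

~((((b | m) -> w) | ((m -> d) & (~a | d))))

b = True; d = False; a = True; m = False; w = False

  ~((((b | m) -> w) | ((m -> d) & (~a | d)))) = True
    ((b | m) -> w) | ((m -> d) & (~a | d)) = False
      (b | m) -> w = False
        b | m = True
      (m -> d) & (~a | d) = False
        m -> d = True
        ~a | d = False
          ~a = False
The formula evaluates to True.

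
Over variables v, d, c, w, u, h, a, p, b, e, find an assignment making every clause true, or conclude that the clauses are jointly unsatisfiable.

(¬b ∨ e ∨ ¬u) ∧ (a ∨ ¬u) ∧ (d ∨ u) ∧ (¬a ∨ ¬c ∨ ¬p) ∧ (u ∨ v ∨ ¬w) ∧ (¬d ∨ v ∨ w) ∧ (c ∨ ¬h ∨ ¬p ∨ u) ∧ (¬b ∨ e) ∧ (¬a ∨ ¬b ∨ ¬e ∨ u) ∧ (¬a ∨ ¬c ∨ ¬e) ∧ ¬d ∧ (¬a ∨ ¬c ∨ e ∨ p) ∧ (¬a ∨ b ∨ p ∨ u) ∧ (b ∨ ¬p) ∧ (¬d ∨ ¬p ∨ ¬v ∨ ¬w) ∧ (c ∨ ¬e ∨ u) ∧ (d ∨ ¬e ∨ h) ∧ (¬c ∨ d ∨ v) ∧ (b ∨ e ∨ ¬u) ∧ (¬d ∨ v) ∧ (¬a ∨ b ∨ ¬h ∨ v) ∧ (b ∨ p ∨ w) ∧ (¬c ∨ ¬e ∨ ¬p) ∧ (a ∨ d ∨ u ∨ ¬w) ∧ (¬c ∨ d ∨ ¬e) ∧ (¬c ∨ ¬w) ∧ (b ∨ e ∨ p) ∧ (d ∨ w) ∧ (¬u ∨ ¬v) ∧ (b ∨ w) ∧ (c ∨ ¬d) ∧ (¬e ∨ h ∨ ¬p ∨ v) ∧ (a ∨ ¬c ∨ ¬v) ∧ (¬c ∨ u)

v: False, d: False, c: False, w: True, u: True, h: True, a: True, p: True, b: True, e: True

Unit clause (¬d) forces d = False.
In (d ∨ w) only w is left, so w = True.
In (d ∨ u) only u is left, so u = True.
In (¬c ∨ ¬w) only ¬c is left, so c = False.
In (¬u ∨ ¬v) only ¬v is left, so v = False.
In (a ∨ ¬u) only a is left, so a = True.
Try h = False:
  (d ∨ ¬e ∨ h) forces e = False.
  (¬b ∨ e ∨ ¬u) forces b = False.
  clause (b ∨ e ∨ ¬u) is falsified — backtrack.
So h = True.
  then (¬a ∨ b ∨ ¬h ∨ v) forces b = True.
  then (¬b ∨ e ∨ ¬u) forces e = True.
Set p = True.
All clauses satisfied.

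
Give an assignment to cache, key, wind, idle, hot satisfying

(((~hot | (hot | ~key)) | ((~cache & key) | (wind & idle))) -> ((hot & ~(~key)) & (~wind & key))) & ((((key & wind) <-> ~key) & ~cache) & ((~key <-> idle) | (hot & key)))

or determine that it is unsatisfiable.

cache = False; key = True; wind = False; idle = False; hot = True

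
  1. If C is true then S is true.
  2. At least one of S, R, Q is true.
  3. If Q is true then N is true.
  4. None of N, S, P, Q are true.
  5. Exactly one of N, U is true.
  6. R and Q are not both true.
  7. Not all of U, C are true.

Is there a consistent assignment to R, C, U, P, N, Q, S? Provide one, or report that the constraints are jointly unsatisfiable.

R=T; C=F; U=T; P=F; N=F; Q=F; S=F

  (1) C=F ⇒ S: vacuous ✓
  (2) {S, R, Q}: 1 true — at least one ✓
  (3) Q=F ⇒ N: vacuous ✓
  (4) {N, S, P, Q}: 0 true — none ✓
  (5) {N, U}: 1 true — exactly one ✓
  (6) R=T, Q=F — not both ✓
  (7) {U, C}: 1/2 true — not all ✓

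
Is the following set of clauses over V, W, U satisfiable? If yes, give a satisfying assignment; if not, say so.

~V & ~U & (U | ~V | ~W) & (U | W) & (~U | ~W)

Unit clause (~V) forces V = False.
Unit clause (~U) forces U = False.
In (U | W) only W is left, so W = True.
Check each clause:
  (~V): ~V holds.
  (~U): ~U holds.
  (U | ~V | ~W): ~V holds.
  (U | W): W holds.
  (~U | ~W): ~U holds.
All clauses satisfied.

V = False, W = True, U = False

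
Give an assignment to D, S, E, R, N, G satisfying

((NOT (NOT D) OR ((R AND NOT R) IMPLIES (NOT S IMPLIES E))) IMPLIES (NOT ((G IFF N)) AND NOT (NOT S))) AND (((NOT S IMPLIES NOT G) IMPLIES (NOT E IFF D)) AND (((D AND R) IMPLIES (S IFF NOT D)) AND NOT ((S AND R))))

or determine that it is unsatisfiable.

D = True, S = True, E = False, R = False, N = True, G = False

  (NOT (NOT D) OR ((R AND NOT R) IMPLIES (NOT S IMPLIES E))) IMPLIES (NOT ((G IFF N)) AND NOT (NOT S)) = True
    NOT (NOT D) OR ((R AND NOT R) IMPLIES (NOT S IMPLIES E)) = True
      NOT (NOT D) = True
        NOT D = False
      (R AND NOT R) IMPLIES (NOT S IMPLIES E) = True
        R AND NOT R = False
          NOT R = True
        NOT S IMPLIES E = True
          NOT S = False
    NOT ((G IFF N)) AND NOT (NOT S) = True
      NOT ((G IFF N)) = True
        G IFF N = False
      NOT (NOT S) = True
        NOT S = False
  ((NOT S IMPLIES NOT G) IMPLIES (NOT E IFF D)) AND (((D AND R) IMPLIES (S IFF NOT D)) AND NOT ((S AND R))) = True
    (NOT S IMPLIES NOT G) IMPLIES (NOT E IFF D) = True
      NOT S IMPLIES NOT G = True
        NOT S = False
        NOT G = True
      NOT E IFF D = True
        NOT E = True
    ((D AND R) IMPLIES (S IFF NOT D)) AND NOT ((S AND R)) = True
      (D AND R) IMPLIES (S IFF NOT D) = True
        D AND R = False
        S IFF NOT D = False
          NOT D = False
      NOT ((S AND R)) = True
        S AND R = False
Both conjuncts True, so the formula holds.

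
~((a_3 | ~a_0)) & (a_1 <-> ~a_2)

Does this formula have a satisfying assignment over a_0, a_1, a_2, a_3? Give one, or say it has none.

a_0 = True; a_1 = False; a_2 = True; a_3 = False

  ~((a_3 | ~a_0)) = True
    a_3 | ~a_0 = False
      ~a_0 = False
  a_1 <-> ~a_2 = True
    ~a_2 = False
Both conjuncts True, so the formula holds.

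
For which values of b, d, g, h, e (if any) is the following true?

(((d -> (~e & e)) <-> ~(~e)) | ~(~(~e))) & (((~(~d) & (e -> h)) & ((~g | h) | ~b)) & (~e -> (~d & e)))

No satisfying assignment exists.

Case e = True: the formula simplifies to ~d & ((~(~d) & h) & ((~g | h) | ~b)).
  d = True: the conjunct ~d is False.
  d = False: the conjunct ~(~d) becomes ~(~False) = False.
Case e = False: the conjunct ~e -> (~d & e) becomes ~False -> (~d & False) = False.
Both cases fail — unsatisfiable.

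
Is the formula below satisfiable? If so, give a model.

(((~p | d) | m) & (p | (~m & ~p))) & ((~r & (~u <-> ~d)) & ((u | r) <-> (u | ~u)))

p=F, m=F, u=T, d=T, r=F

  ((~p | d) | m) & (p | (~m & ~p)) = True
    (~p | d) | m = True
      ~p | d = True
        ~p = True
    p | (~m & ~p) = True
      ~m & ~p = True
        ~m = True
        ~p = True
  (~r & (~u <-> ~d)) & ((u | r) <-> (u | ~u)) = True
    ~r & (~u <-> ~d) = True
      ~r = True
      ~u <-> ~d = True
        ~u = False
        ~d = False
    (u | r) <-> (u | ~u) = True
      u | r = True
      u | ~u = True
        ~u = False
Both conjuncts True, so the formula holds.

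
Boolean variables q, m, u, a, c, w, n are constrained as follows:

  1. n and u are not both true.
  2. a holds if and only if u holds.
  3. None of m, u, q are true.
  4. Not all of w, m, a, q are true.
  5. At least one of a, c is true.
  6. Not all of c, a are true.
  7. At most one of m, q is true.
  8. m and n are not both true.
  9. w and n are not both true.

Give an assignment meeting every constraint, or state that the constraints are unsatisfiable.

q = False, m = False, u = False, a = False, c = True, w = False, n = True

  (1) n=T, u=F — not both ✓
  (2) a=F, u=F — same ✓
  (3) {m, u, q}: 0 true — none ✓
  (4) {w, m, a, q}: 0/4 true — not all ✓
  (5) {a, c}: 1 true — at least one ✓
  (6) {c, a}: 1/2 true — not all ✓
  (7) {m, q}: 0 true — at most one ✓
  (8) m=F, n=T — not both ✓
  (9) w=F, n=T — not both ✓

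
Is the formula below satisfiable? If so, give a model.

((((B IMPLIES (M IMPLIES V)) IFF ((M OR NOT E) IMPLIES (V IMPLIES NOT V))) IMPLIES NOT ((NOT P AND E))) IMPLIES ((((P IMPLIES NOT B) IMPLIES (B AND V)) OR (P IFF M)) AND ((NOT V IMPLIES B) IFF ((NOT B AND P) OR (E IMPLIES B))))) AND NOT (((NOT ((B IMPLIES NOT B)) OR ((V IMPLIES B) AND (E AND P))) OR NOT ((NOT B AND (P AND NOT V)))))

Case B = True: the conjunct NOT (((NOT ((B IMPLIES NOT B)) OR ((V IMPLIES B) AND (E AND P))) OR NOT ((NOT B AND (P AND NOT V))))) becomes NOT ((True OR True)) = False.
Case B = False: the formula simplifies to ((((M OR NOT E) IMPLIES (V IMPLIES NOT V)) IMPLIES NOT ((NOT P AND E))) IMPLIES ((P IFF M) AND (V IFF (P OR NOT E)))) AND NOT (((NOT V AND (E AND P)) OR NOT ((P AND NOT V)))).
  P = True: simplifies to (M AND V) AND NOT (((NOT V AND E) OR NOT (NOT V))).
    V = True: the conjunct NOT (((NOT V AND E) OR NOT (NOT V))) becomes NOT ((False OR True)) = False.
    V = False: the conjunct V is False.
  P = False: the conjunct NOT (((NOT V AND (E AND P)) OR NOT ((P AND NOT V)))) becomes NOT ((False OR True)) = False.
Both cases fail — unsatisfiable.

Unsatisfiable — no assignment works.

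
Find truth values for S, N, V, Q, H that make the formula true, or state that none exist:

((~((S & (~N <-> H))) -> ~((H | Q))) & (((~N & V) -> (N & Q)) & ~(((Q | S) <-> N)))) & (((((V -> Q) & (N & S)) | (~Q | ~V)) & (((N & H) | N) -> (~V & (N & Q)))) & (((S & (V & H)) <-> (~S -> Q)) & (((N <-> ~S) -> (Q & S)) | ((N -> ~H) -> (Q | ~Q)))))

Unsatisfiable — no assignment works.

Case Q = True: the formula simplifies to ((S & (~N <-> H)) & (((~N & V) -> N) & ~N)) & ((((N & S) | ~V) & (((N & H) | N) -> (~V & N))) & (S & (V & H))).
  N = True: the conjunct ~N is False.
  N = False: simplifies to ((S & H) & ~V) & (~V & (S & (V & H))).
    V = True: the conjunct ~V is False.
    V = False: the conjunct V is False.
Case Q = False: the formula simplifies to ((~((S & (~N <-> H))) -> ~H) & (~((~N & V)) & ~((S <-> N)))) & (~(((N & H) | N)) & ((S & (V & H)) <-> S)).
  N = True: the conjunct ~(((N & H) | N)) becomes ~((H | True)) = False.
  N = False: simplifies to ((~((S & H)) -> ~H) & (~V & ~(~S))) & ((S & (V & H)) <-> S).
    S = True: simplifies to ((~H -> ~H) & ~V) & (V & H).
      V = True: the conjunct ~V is False.
      V = False: the conjunct V is False.
    S = False: the conjunct ~(~S) becomes ~(~False) = False.
Both cases fail — unsatisfiable.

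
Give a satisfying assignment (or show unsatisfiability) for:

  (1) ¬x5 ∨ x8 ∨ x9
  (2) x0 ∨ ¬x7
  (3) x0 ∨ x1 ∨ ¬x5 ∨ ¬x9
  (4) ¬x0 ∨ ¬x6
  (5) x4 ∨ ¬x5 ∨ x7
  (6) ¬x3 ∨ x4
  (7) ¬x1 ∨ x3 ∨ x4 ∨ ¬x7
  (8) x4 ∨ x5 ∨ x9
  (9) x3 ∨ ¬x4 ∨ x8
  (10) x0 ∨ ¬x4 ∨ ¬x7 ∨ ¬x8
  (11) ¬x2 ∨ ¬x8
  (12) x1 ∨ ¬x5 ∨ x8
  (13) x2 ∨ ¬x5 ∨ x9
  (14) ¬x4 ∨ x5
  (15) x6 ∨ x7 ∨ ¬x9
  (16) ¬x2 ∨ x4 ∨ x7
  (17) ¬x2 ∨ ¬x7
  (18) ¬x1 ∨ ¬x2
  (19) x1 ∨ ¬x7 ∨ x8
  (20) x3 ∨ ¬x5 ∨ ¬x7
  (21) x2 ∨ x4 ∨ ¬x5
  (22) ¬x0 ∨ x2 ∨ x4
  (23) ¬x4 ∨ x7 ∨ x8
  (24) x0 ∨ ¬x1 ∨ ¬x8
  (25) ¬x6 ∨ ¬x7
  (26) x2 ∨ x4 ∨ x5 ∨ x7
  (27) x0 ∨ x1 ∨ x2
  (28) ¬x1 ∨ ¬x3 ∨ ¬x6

Set x0 = True.
  then (¬x0 ∨ ¬x6) forces x6 = False.
Set x1 = True.
  then (¬x1 ∨ ¬x2) forces x2 = False.
  then (¬x0 ∨ x2 ∨ x4) forces x4 = True.
  then (¬x4 ∨ x5) forces x5 = True.
  then (x2 ∨ ¬x5 ∨ x9) forces x9 = True.
  then (x6 ∨ x7 ∨ ¬x9) forces x7 = True.
  then (x3 ∨ ¬x5 ∨ ¬x7) forces x3 = True.
Set x8 = False.
All clauses satisfied.

x0: True, x1: True, x2: False, x3: True, x4: True, x5: True, x6: False, x7: True, x8: False, x9: True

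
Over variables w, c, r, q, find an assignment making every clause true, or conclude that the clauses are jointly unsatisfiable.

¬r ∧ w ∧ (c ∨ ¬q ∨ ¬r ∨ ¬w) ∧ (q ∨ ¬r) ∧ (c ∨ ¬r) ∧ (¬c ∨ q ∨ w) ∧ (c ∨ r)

Unit clause (¬r) forces r = False.
Unit clause (w) forces w = True.
In (c ∨ r) only c is left, so c = True.
Set q = False.
Check each clause:
  (¬r): ¬r holds.
  (w): w holds.
  (c ∨ ¬q ∨ ¬r ∨ ¬w): c holds.
  (q ∨ ¬r): ¬r holds.
  (c ∨ ¬r): c holds.
  (¬c ∨ q ∨ w): w holds.
  (c ∨ r): c holds.
All clauses satisfied.

w: True, c: True, r: False, q: False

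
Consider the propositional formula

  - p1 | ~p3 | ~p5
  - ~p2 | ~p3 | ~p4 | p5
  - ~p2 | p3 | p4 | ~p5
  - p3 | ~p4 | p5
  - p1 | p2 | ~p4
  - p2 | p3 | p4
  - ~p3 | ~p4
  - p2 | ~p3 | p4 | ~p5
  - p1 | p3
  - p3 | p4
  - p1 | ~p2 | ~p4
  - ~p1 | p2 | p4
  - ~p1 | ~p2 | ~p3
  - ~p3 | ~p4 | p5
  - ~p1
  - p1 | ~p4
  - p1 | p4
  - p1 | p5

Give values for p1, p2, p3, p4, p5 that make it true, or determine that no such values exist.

Unsatisfiable — no assignment works.

Case p1 = True:
  Clause (~p1) is falsified — contradiction.
Case p1 = False:
  (p1 | p3) forces p3 = True.
  (p1 | ~p3 | ~p5) forces p5 = False.
  Clause (p1 | p5) is falsified — contradiction.
Both cases fail, so the formula is unsatisfiable.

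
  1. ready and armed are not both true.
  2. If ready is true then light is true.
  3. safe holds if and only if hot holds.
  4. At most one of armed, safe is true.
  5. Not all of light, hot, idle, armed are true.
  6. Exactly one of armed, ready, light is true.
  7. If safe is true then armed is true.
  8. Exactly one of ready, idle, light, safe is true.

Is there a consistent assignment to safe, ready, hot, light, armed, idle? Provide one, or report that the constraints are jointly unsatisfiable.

safe=F, ready=F, hot=F, light=T, armed=F, idle=F

  (1) ready=F, armed=F — not both ✓
  (2) ready=F ⇒ light: vacuous ✓
  (3) safe=F, hot=F — same ✓
  (4) {armed, safe}: 0 true — at most one ✓
  (5) {light, hot, idle, armed}: 1/4 true — not all ✓
  (6) {armed, ready, light}: 1 true — exactly one ✓
  (7) safe=F ⇒ armed: vacuous ✓
  (8) {ready, idle, light, safe}: 1 true — exactly one ✓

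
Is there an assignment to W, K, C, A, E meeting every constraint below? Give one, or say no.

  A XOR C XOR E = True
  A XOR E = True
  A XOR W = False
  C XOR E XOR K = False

W=F, K=T, C=F, A=F, E=T

A XOR C XOR E = F XOR F XOR T = True ✓
A XOR E = F XOR T = True ✓
A XOR W = F XOR F = False ✓
C XOR E XOR K = F XOR T XOR T = False ✓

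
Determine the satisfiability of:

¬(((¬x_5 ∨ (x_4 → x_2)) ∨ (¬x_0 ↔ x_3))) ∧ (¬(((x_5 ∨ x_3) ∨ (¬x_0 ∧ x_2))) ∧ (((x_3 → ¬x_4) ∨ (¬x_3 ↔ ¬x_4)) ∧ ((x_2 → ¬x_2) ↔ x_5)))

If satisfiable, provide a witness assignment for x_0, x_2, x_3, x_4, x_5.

Unsatisfiable — no assignment works.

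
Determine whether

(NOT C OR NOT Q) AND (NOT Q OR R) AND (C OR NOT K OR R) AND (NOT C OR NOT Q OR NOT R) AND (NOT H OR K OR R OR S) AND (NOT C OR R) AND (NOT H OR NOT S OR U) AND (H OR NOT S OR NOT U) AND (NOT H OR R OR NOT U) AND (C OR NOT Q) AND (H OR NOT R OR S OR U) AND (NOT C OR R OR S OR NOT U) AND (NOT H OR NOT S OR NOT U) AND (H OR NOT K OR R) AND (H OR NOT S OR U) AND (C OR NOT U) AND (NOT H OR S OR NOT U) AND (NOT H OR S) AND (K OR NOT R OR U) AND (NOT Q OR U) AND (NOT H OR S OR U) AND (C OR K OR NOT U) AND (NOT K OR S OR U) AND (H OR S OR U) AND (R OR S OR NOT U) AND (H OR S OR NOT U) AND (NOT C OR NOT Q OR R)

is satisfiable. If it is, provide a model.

UNSATISFIABLE

Case S = True:
  If U = True:
    (H OR NOT S OR NOT U) forces H = True.
    clause (NOT H OR NOT S OR NOT U) is falsified.
  If U = False:
    (NOT H OR NOT S OR U) forces H = False.
    clause (H OR NOT S OR U) is falsified.
  Every sub-case reaches a contradiction.
Case S = False:
  (NOT H OR S) forces H = False.
  (H OR S OR U) forces U = True.
  Clause (H OR S OR NOT U) is falsified — contradiction.
Both cases fail, so the formula is unsatisfiable.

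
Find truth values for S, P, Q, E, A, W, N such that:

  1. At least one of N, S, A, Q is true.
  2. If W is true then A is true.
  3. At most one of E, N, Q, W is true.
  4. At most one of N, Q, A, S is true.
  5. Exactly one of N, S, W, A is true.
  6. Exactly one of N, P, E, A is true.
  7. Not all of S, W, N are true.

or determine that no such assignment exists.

S = False, P = False, Q = False, E = False, A = False, W = False, N = True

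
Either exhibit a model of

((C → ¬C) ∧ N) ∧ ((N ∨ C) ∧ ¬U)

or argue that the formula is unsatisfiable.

N=T, C=F, U=F

  (C → ¬C) ∧ N = True
    C → ¬C = True
      ¬C = True
  (N ∨ C) ∧ ¬U = True
    N ∨ C = True
    ¬U = True
Both conjuncts True, so the formula holds.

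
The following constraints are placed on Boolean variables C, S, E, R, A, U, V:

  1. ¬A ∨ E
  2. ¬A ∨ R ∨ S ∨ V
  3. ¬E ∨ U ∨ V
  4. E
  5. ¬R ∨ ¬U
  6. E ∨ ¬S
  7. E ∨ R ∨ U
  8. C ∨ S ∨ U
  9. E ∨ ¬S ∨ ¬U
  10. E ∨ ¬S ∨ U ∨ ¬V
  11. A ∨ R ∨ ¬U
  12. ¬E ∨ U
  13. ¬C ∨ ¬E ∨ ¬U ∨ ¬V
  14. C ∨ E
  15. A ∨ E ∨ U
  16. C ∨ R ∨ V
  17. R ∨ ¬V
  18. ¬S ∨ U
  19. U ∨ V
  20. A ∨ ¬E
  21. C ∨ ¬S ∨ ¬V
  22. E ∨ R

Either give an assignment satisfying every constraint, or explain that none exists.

C: True; S: True; E: True; R: False; A: True; U: True; V: False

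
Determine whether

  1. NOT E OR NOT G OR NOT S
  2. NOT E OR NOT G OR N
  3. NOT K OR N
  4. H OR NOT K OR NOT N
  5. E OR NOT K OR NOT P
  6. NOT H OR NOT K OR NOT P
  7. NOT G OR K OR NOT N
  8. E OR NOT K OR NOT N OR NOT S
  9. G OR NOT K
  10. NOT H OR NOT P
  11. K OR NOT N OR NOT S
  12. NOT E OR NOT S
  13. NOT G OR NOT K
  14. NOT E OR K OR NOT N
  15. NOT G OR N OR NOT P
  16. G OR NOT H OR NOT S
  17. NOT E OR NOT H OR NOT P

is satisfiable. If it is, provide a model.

Try K = True:
  (NOT K OR N) forces N = True.
  (H OR NOT K OR NOT N) forces H = True.
  (NOT H OR NOT K OR NOT P) forces P = False.
  (G OR NOT K) forces G = True.
  clause (NOT G OR NOT K) is falsified — backtrack.
So K = False.
Set S = False.
Set G = False.
Set N = False.
Set E = True.
Set P = False.
Set H = True.
All clauses satisfied.

K=F, S=F, G=F, N=F, E=T, P=F, H=T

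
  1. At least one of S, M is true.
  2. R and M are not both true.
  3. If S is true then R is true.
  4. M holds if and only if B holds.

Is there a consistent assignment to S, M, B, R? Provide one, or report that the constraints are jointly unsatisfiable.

S: True, M: False, B: False, R: True

  (1) {S, M}: 1 true — at least one ✓
  (2) R=T, M=F — not both ✓
  (3) S=T ⇒ R: T ✓
  (4) M=F, B=F — same ✓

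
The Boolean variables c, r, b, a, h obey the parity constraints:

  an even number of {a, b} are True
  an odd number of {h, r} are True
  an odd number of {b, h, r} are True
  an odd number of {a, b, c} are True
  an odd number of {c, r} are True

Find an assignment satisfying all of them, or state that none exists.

c=T, r=F, b=F, a=F, h=T

{a, b}: 0 true → even ✓
{h, r}: 1 true → odd ✓
{b, h, r}: 1 true → odd ✓
{a, b, c}: 1 true → odd ✓
{c, r}: 1 true → odd ✓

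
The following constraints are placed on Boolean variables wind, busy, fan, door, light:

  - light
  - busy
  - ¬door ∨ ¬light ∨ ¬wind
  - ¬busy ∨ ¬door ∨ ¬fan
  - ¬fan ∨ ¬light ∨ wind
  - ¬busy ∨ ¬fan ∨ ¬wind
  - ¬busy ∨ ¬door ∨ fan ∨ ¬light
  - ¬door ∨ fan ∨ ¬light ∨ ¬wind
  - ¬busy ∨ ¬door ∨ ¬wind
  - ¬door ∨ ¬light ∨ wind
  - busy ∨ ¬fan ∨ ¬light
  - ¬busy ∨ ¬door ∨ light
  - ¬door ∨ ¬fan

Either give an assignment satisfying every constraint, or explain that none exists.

wind=T, busy=T, fan=F, door=F, light=T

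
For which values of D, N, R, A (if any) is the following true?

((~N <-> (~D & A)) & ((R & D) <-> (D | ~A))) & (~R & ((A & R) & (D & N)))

Unsatisfiable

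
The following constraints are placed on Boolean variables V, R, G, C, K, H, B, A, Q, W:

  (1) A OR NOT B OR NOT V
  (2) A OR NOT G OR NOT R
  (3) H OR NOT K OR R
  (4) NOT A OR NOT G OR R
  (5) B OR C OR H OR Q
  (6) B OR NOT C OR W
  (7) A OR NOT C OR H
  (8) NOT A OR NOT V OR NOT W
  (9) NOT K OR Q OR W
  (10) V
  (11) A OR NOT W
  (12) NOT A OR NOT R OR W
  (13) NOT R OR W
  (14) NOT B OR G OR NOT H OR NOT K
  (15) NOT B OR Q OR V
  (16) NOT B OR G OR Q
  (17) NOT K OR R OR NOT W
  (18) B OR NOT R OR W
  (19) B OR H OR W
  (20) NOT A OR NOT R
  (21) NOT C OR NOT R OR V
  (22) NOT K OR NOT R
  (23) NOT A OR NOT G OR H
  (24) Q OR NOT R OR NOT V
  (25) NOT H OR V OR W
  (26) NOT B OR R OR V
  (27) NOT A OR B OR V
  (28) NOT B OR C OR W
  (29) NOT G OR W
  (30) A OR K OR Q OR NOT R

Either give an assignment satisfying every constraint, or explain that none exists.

V = True, R = False, G = False, C = False, K = False, H = True, B = False, A = False, Q = False, W = False

Unit clause (V) forces V = True.
Set R = False.
Try G = True:
  (NOT A OR NOT G OR R) forces A = False.
  (A OR NOT B OR NOT V) forces B = False.
  (A OR NOT W) forces W = False.
  clause (NOT G OR W) is falsified — backtrack.
So G = False.
Set C = False.
Set K = False.
Set H = True.
Try B = True:
  (A OR NOT B OR NOT V) forces A = True.
  (NOT A OR NOT V OR NOT W) forces W = False.
  clause (NOT B OR C OR W) is falsified — backtrack.
So B = False.
Set A = False.
  then (A OR NOT W) forces W = False.
Set Q = False.
All clauses satisfied.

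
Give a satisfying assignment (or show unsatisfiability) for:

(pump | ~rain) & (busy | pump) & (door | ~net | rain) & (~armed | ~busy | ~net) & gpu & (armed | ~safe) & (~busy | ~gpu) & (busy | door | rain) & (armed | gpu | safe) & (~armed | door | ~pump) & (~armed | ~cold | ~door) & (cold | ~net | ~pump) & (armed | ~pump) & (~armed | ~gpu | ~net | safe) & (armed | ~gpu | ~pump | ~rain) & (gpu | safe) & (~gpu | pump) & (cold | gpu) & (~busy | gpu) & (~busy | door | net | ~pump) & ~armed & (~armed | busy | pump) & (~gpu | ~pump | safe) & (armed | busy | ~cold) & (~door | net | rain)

Unsatisfiable

Case gpu = True:
  (~busy | ~gpu) forces busy = False.
  (busy | pump) forces pump = True.
  (armed | ~pump) forces armed = True.
  Clause (~armed) is falsified — contradiction.
Case gpu = False:
  Clause (gpu) is falsified — contradiction.
Both cases fail, so the formula is unsatisfiable.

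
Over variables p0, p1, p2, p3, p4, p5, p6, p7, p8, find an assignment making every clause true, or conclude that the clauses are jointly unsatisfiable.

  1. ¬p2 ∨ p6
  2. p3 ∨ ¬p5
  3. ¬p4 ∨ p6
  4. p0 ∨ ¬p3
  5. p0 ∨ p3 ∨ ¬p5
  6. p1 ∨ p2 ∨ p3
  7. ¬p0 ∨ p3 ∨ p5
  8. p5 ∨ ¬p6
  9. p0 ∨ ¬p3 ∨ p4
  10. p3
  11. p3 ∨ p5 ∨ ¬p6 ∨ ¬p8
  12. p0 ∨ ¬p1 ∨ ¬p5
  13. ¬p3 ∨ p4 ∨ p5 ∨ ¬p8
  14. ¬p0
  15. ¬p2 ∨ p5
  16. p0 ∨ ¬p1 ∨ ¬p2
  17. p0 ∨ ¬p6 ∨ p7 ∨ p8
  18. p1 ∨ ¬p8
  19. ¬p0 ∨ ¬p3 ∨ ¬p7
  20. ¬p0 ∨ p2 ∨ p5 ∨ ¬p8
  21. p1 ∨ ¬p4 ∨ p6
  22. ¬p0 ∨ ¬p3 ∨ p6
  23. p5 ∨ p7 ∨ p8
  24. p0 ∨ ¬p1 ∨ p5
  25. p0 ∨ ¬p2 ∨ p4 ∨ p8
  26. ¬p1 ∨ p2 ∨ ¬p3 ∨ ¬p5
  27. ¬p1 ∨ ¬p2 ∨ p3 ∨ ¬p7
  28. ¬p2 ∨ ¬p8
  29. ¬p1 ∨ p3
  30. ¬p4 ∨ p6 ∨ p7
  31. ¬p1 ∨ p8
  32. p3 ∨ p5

Unsatisfiable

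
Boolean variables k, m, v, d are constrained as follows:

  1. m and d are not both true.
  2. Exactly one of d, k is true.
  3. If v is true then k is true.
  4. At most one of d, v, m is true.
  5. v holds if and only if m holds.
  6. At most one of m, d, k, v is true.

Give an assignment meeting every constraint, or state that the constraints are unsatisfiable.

k: False; m: False; v: False; d: True

  (1) m=F, d=T — not both ✓
  (2) {d, k}: 1 true — exactly one ✓
  (3) v=F ⇒ k: vacuous ✓
  (4) {d, v, m}: 1 true — at most one ✓
  (5) v=F, m=F — same ✓
  (6) {m, d, k, v}: 1 true — at most one ✓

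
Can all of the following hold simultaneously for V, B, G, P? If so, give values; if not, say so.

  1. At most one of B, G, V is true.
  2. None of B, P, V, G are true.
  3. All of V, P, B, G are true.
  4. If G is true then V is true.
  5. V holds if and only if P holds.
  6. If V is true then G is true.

Case V = True:
  Constraint (2) is violated (V=T) — contradiction.
Case V = False:
  Constraint (3) is violated (V=F) — contradiction.
Both cases fail — unsatisfiable.

Unsatisfiable — no assignment works.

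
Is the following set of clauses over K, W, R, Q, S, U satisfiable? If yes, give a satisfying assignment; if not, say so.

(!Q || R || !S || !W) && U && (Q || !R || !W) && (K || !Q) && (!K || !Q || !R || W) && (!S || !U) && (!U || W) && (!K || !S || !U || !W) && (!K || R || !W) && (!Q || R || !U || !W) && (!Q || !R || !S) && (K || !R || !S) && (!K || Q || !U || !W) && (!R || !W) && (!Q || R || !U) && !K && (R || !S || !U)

Unit clause (U) forces U = True.
In (!S || !U) only !S is left, so S = False.
In (!U || W) only W is left, so W = True.
In (!R || !W) only !R is left, so R = False.
In (!Q || R || !U) only !Q is left, so Q = False.
Unit clause (!K) forces K = False.
All clauses satisfied.

K = False, W = True, R = False, Q = False, S = False, U = True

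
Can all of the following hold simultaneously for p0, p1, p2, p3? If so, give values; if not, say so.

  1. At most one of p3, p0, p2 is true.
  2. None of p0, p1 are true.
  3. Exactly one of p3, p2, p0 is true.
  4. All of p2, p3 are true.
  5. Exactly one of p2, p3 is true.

Unsatisfiable — no assignment works.

Case p2 = True:
  (1) with p2=T forces p3 = False.
  Constraint (4) is violated (p3=F) — contradiction.
Case p2 = False:
  Constraint (4) is violated (p2=F) — contradiction.
Both cases fail — unsatisfiable.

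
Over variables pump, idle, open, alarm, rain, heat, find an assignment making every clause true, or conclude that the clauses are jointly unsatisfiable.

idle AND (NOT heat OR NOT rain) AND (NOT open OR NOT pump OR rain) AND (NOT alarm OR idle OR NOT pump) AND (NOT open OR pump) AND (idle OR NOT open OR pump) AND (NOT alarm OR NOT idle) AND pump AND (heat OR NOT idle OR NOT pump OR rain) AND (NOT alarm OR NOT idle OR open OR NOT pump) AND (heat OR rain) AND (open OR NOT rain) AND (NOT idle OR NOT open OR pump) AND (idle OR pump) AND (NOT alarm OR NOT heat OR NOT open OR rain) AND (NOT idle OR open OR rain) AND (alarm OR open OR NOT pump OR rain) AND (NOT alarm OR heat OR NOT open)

pump = True; idle = True; open = True; alarm = False; rain = True; heat = False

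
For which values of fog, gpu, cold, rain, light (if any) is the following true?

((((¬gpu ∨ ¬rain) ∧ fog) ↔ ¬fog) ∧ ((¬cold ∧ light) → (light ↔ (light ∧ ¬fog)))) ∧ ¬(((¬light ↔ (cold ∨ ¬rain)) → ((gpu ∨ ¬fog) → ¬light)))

Unsatisfiable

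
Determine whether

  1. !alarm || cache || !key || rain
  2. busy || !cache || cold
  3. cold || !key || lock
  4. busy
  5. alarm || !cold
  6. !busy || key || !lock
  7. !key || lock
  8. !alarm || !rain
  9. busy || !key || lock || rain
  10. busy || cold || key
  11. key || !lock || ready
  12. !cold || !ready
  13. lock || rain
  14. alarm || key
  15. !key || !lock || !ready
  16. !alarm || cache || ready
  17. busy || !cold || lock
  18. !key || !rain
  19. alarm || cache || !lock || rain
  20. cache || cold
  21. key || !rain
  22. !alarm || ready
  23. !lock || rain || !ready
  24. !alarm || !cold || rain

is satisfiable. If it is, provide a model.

cold=F; cache=T; lock=T; busy=T; rain=F; alarm=F; key=T; ready=F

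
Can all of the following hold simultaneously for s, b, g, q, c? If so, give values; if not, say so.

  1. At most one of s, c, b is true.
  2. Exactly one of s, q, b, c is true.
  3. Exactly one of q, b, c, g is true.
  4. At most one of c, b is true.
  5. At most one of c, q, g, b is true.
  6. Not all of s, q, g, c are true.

s: False, b: False, g: False, q: True, c: False

  (1) {s, c, b}: 0 true — at most one ✓
  (2) {s, q, b, c}: 1 true — exactly one ✓
  (3) {q, b, c, g}: 1 true — exactly one ✓
  (4) {c, b}: 0 true — at most one ✓
  (5) {c, q, g, b}: 1 true — at most one ✓
  (6) {s, q, g, c}: 1/4 true — not all ✓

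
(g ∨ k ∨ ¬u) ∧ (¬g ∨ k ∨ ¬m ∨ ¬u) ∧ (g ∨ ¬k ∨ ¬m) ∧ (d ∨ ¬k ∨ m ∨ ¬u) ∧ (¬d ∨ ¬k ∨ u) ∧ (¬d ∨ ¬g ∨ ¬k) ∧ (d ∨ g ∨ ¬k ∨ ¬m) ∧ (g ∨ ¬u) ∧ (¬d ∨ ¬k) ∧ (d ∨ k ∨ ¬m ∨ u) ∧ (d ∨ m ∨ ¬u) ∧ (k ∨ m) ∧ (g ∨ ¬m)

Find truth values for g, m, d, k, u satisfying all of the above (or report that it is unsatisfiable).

Set g = True.
Set m = True.
Set d = False.
Try k = False:
  (¬g ∨ k ∨ ¬m ∨ ¬u) forces u = False.
  clause (d ∨ k ∨ ¬m ∨ u) is falsified — backtrack.
So k = True.
Set u = True.
All clauses satisfied.

g = True, m = True, d = False, k = True, u = True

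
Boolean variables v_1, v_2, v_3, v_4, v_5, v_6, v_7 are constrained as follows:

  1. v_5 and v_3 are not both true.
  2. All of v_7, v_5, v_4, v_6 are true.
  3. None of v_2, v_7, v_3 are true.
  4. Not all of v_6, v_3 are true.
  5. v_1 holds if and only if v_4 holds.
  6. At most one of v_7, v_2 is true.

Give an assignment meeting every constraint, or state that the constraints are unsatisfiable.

No satisfying assignment exists.

Case v_7 = True:
  Constraint (3) is violated (v_7=T) — contradiction.
Case v_7 = False:
  Constraint (2) is violated (v_7=F) — contradiction.
Both cases fail — unsatisfiable.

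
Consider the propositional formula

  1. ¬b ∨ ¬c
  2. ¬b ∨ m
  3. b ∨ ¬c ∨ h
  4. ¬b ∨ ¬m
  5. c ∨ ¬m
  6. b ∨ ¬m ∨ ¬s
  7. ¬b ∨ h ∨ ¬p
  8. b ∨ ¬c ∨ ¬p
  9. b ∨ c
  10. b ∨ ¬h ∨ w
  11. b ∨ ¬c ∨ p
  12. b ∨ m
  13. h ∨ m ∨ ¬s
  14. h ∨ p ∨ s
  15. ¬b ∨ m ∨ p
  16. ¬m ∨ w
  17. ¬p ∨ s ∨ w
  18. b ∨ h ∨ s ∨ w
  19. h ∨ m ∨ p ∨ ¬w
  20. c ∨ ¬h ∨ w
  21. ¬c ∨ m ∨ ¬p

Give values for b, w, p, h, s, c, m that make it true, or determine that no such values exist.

Case b = True:
  (¬b ∨ ¬c) forces c = False.
  (¬b ∨ m) forces m = True.
  Clause (¬b ∨ ¬m) is falsified — contradiction.
Case b = False:
  (b ∨ c) forces c = True.
  (b ∨ ¬c ∨ h) forces h = True.
  (b ∨ ¬c ∨ ¬p) forces p = False.
  Clause (b ∨ ¬c ∨ p) is falsified — contradiction.
Both cases fail, so the formula is unsatisfiable.

Unsatisfiable — no assignment works.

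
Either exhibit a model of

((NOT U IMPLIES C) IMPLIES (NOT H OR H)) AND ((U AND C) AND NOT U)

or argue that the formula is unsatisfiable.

Case U = True: the conjunct NOT U is False.
Case U = False: the conjunct U is False.
Both cases fail — unsatisfiable.

UNSATISFIABLE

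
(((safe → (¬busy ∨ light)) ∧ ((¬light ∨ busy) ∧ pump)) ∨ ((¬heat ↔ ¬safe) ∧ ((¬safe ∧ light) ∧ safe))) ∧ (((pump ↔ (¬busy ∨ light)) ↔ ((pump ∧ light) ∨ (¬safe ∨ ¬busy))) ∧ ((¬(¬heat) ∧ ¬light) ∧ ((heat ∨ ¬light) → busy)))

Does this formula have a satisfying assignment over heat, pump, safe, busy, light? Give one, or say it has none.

The formula is unsatisfiable.

Case light = True: the conjunct ¬light is False.
Case light = False: the formula simplifies to ((safe → ¬busy) ∧ pump) ∧ (((pump ↔ ¬busy) ↔ (¬safe ∨ ¬busy)) ∧ (¬(¬heat) ∧ busy)).
  busy = True: simplifies to (¬safe ∧ pump) ∧ ((¬pump ↔ ¬safe) ∧ ¬(¬heat)).
    pump = True: simplifies to ¬safe ∧ (safe ∧ ¬(¬heat)).
      safe = True: the conjunct ¬safe is False.
      safe = False: the conjunct safe is False.
    pump = False: the conjunct pump is False.
  busy = False: the conjunct busy is False.
Both cases fail — unsatisfiable.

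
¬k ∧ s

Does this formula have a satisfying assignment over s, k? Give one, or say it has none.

s=T, k=F

  ¬k = True
Both conjuncts True, so the formula holds.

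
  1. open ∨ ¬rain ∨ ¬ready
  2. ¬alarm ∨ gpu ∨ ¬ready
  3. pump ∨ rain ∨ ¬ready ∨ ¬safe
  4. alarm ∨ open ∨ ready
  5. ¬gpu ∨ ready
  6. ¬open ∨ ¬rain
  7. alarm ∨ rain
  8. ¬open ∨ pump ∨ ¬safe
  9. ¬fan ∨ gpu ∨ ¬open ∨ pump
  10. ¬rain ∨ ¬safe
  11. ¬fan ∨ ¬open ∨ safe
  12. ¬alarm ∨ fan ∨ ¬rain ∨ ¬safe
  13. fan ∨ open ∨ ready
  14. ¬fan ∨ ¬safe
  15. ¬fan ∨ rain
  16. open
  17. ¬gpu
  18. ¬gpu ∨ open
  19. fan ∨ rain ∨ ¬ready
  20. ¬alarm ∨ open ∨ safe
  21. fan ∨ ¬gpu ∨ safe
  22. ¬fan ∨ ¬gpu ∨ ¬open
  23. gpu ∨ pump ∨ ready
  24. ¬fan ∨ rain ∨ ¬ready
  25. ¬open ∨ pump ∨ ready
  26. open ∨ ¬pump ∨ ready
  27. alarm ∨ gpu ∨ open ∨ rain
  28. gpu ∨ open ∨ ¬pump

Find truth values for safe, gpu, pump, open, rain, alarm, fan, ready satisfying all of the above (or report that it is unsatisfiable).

safe: False; gpu: False; pump: True; open: True; rain: False; alarm: True; fan: False; ready: False

Unit clause (open) forces open = True.
Unit clause (¬gpu) forces gpu = False.
In (¬open ∨ ¬rain) only ¬rain is left, so rain = False.
In (alarm ∨ rain) only alarm is left, so alarm = True.
In (¬fan ∨ rain) only ¬fan is left, so fan = False.
In (fan ∨ rain ∨ ¬ready) only ¬ready is left, so ready = False.
In (gpu ∨ pump ∨ ready) only pump is left, so pump = True.
Set safe = False.
All clauses satisfied.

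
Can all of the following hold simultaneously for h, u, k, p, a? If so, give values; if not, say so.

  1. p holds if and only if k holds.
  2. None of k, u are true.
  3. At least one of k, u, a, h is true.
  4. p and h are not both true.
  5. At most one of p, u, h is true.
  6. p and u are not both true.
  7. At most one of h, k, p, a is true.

h: True; u: False; k: False; p: False; a: False

  (1) p=F, k=F — same ✓
  (2) {k, u}: 0 true — none ✓
  (3) {k, u, a, h}: 1 true — at least one ✓
  (4) p=F, h=T — not both ✓
  (5) {p, u, h}: 1 true — at most one ✓
  (6) p=F, u=F — not both ✓
  (7) {h, k, p, a}: 1 true — at most one ✓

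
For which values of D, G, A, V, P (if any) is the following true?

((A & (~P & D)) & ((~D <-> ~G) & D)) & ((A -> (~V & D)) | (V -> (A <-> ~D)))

D=T, G=T, A=T, V=F, P=F

  (A & (~P & D)) & ((~D <-> ~G) & D) = True
    A & (~P & D) = True
      ~P & D = True
        ~P = True
    (~D <-> ~G) & D = True
      ~D <-> ~G = True
        ~D = False
        ~G = False
  (A -> (~V & D)) | (V -> (A <-> ~D)) = True
    A -> (~V & D) = True
      ~V & D = True
        ~V = True
    V -> (A <-> ~D) = True
      A <-> ~D = False
        ~D = False
Both conjuncts True, so the formula holds.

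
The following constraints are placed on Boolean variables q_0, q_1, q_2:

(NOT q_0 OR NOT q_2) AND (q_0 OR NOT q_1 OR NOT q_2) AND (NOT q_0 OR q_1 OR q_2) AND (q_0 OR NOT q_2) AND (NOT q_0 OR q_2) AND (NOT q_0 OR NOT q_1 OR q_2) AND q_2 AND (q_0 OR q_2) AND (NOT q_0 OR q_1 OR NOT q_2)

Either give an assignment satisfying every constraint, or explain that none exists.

The formula is unsatisfiable.

Case q_2 = True:
  (NOT q_0 OR NOT q_2) forces q_0 = False.
  Clause (q_0 OR NOT q_2) is falsified — contradiction.
Case q_2 = False:
  Clause (q_2) is falsified — contradiction.
Both cases fail, so the formula is unsatisfiable.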